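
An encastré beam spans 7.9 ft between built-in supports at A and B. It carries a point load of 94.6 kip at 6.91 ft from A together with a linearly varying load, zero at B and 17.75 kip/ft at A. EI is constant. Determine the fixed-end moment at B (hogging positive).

M_B = 108.6 kip·ft

Take the two fixed-end moments M_A, M_B as redundants; the released structure is the simple span AB.
End rotations of the released simple span under the applied load (×1/EI):
  at A: point load 94.6 at a = 6.91: Pab(L + b)/(6LEI) = 121.4/EI
  at B: point load 94.6 at a = 6.91: Pab(L + a)/(6LEI) = 202.2/EI
  at A: triangular load, peak 17.75: w₀L³/(45EI) = 194.5/EI
  at B: triangular load, peak 17.75: 7w₀L³/(360EI) = 170.2/EI
  θ_A0 = 315.9/EI,  θ_B0 = 372.4/EI
Flexibility coefficients: a unit moment at one end gives L/(3EI) there and L/(6EI) at the far end, so f₁₁ = f₂₂ = 2.633/EI and f₁₂ = f₂₁ = 1.317/EI.
Compatibility — zero rotation at each built-in end:
  2.633 M_A + 1.317 M_B = 315.9
  1.317 M_A + 2.633 M_B = 372.4
Solving the pair gives M_A = 65.65 kip·ft and M_B = 108.6 kip·ft (hogging).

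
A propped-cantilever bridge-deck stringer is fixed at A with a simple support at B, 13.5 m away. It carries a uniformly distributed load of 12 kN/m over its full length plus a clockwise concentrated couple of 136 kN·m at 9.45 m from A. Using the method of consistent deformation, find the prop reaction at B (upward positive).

R_B = 74.5 kN

Release the roller at B. Primary structure: cantilever fixed at A.
Deflection at B on the released cantilever, summing each load's contribution:
  UDL 12: wL⁴/(8EI) = 49823/EI
  clockwise couple 136 at a = 9.45: M₀a(2L − a)/(2EI) = 11278/EI
  δ_0 = 61100/EI
Tip deflection under a unit load at B: L³/(3EI) = 820.1/EI.
The prop prevents deflection at B: R_B = δ_0/δ_{BB} = 61100/820.1 = 74.5 kN.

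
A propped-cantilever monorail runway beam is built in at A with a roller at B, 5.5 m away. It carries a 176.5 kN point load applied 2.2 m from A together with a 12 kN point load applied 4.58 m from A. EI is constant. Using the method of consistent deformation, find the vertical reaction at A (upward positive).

R_A = 142.8 kN

Take the reaction at B as the redundant and release it; the primary structure is a cantilever fixed at A.
Free-end deflection of the primary structure under the applied loading (downward +):
  point load 176.5 at a = 2.2: Pa²(3L − a)/(6EI) = 2036/EI
  point load 12 at a = 4.58: Pa²(3L − a)/(6EI) = 500.1/EI
  δ_0 = 2536/EI
Flexibility coefficient — unit upward force at B: δ_{BB} = L³/(3EI) = 55.46/EI.
Compatibility at B: δ_0 − R_B·δ_{BB} = 0, so R_B = 2536/55.46 = 45.73 kN.
Vertical equilibrium: R_A = ΣP − R_B = 188.5 − 45.73 = 142.8 kN.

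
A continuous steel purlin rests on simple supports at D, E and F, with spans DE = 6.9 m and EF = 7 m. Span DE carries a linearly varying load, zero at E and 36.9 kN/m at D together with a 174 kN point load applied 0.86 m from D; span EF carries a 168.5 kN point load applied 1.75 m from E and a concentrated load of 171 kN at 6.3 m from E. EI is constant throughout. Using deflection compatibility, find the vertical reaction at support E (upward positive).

Take M_E as the redundant. Released structure: two simple spans DE and EF with a hinge at E.
Discontinuity in slope at E on the released structure — sum the simple-span end rotations:
  span DE: triangular load, peak 36.9: 7w₀L³/(360EI) = 235.7/EI
  span DE: point load 174 at a = 0.86: Pab(L + a)/(6LEI) = 169.4/EI
  span EF: point load 168.5 at a = 1.75: Pab(L + b)/(6LEI) = 451.5/EI
  span EF: point load 171 at a = 6.3: Pab(L + b)/(6LEI) = 138.3/EI
  relative rotation θ_0 = (405.1 + 589.8)/EI = 994.9/EI
A unit hogging moment at E produces rotation L₁/(3EI) + L₂/(3EI) = 4.633/EI.
Compatibility: M_E·(L₁+L₂)/(3EI) = θ_0, giving M_E = 214.7 kN·m (hogging).
Span DE, ΣM about D with M_E applied at E: R_E^{DE}·6.9 = 442.4 + 214.7, so R_E^{DE} = 95.24 kN and R_D = 301.3 − 95.24 = 206.1 kN.
Span EF, ΣM about F: R_E^{EF}·7 = 1004 + 214.7, so R_E^{EF} = 174.2 kN and R_F = 339.5 − 174.2 = 165.3 kN.
R_E = 95.24 + 174.2 = 269.4 kN.

R_E = 269.4 kN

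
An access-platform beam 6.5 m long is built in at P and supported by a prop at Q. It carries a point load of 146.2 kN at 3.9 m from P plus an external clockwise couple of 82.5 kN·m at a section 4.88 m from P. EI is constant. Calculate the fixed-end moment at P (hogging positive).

Remove the prop at Q; the released (primary) structure is a cantilever built in at P.
Downward deflection at the released point Q due to the loads:
  point load 146.2 at a = 3.9: Pa²(3L − a)/(6EI) = 5782/EI
  clockwise couple 82.5 at a = 4.88: M₀a(2L − a)/(2EI) = 1635/EI
  δ_0 = 7416/EI
Tip deflection under a unit load at Q: L³/(3EI) = 91.54/EI.
Compatibility at Q: δ_0 − R_Q·δ_{QQ} = 0, so R_Q = 7416/91.54 = 81.01 kN.
Moment equilibrium about P: M_P = Σ(load moments about P) − R_Q·L = 652.7 − 81.01×6.5 = 126.1 kN·m.

M_P = 126.1 kN·m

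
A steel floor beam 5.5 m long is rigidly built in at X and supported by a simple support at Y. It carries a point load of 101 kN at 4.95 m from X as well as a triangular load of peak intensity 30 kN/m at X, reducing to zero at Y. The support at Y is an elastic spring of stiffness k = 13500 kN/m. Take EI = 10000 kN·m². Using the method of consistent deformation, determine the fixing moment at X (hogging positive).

Take the reaction at Y as the redundant and release it; the primary structure is a cantilever fixed at X.
Free-end deflection of the primary structure under the applied loading (downward +):
  point load 101 at a = 4.95: Pa²(3L − a)/(6EI) = 4764/EI
  triangular load, peak 30 at the fixed end: w₀L⁴/(30EI) = 915.1/EI
  δ_0 = 5679/EI
Flexibility coefficient — unit upward force at Y: δ_{YY} = L³/(3EI) = 55.46/EI.
With EI = 10000 kN·m²: δ_0 = 0.5679 m and δ_{YY} = 0.005546 m/kN.
Compatibility — the spring shortens by R_Y/k under the reaction it provides: δ_0 − R_Y·δ_{YY} = R_Y/k. With 1/k = 0.000074 m/kN, R_Y = δ_0 / (δ_{YY} + 1/k) = 0.5679 / (0.005546 + 0.000074) = 101.1 kN.
Moment equilibrium about X: M_X = Σ(load moments about X) − R_Y·L = 651.2 − 101.1×5.5 = 95.42 kN·m.

M_X = 95.42 kN·m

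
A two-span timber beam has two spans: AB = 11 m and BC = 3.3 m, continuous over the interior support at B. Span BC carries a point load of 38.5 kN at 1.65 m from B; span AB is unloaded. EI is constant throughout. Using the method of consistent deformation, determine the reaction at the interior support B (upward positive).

R_B = 21.42 kN

Release continuity at B by inserting a hinge; the redundant is the internal moment M_B. The primary structure is two simply-supported spans AB and BC.
Rotations at B on the released spans (each span's end-slope, ×1/EI):
  span BC: point load 38.5 at a = 1.65: Pab(L + b)/(6LEI) = 26.2/EI
  relative rotation θ_0 = (0 + 26.2)/EI = 26.2/EI
A unit hogging moment at B produces rotation L₁/(3EI) + L₂/(3EI) = 4.767/EI.
Slope continuity at B: θ_0 = M_B·4.767/EI, so M_B = 26.2/4.767 = 5.497 kN·m (hogging).
Span AB, ΣM about A with M_B applied at B: R_B^{AB}·11 = 0 + 5.497, so R_B^{AB} = 0.4998 kN and R_A = 0 − 0.4998 = -0.4998 kN.
Span BC, ΣM about C: R_B^{BC}·3.3 = 63.52 + 5.497, so R_B^{BC} = 20.92 kN and R_C = 38.5 − 20.92 = 17.58 kN.
R_B = 0.4998 + 20.92 = 21.42 kN.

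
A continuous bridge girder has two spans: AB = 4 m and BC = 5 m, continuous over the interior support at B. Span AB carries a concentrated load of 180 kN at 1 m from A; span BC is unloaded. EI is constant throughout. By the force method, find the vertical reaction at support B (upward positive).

R_B = 61.88 kN

Take M_B as the redundant. Released structure: two simple spans AB and BC with a hinge at B.
Rotations at B on the released spans (each span's end-slope, ×1/EI):
  span AB: point load 180 at a = 1: Pab(L + a)/(6LEI) = 112.5/EI
  relative rotation θ_0 = (112.5 + 0)/EI = 112.5/EI
A unit hogging moment at B produces rotation L₁/(3EI) + L₂/(3EI) = 3/EI.
Slope continuity at B: θ_0 = M_B·3/EI, so M_B = 112.5/3 = 37.5 kN·m (hogging).
Span AB, ΣM about A with M_B applied at B: R_B^{AB}·4 = 180 + 37.5, so R_B^{AB} = 54.38 kN and R_A = 180 − 54.38 = 125.6 kN.
Span BC, ΣM about C: R_B^{BC}·5 = 0 + 37.5, so R_B^{BC} = 7.5 kN and R_C = 0 − 7.5 = -7.5 kN.
R_B = 54.38 + 7.5 = 61.88 kN.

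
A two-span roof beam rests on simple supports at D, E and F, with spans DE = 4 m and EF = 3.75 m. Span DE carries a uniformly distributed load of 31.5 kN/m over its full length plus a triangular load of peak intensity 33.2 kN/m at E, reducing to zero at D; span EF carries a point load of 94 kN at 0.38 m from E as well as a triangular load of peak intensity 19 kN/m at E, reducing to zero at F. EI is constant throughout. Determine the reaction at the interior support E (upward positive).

Release continuity at E by inserting a hinge; the redundant is the internal moment M_E. The primary structure is two simply-supported spans DE and EF.
Rotations at E on the released spans (each span's end-slope, ×1/EI):
  span DE: UDL 31.5: wL³/(24EI) = 84/EI
  span DE: triangular load, peak 33.2: w₀L³/(45EI) = 47.22/EI
  span EF: point load 94 at a = 0.38: Pab(L + b)/(6LEI) = 38.09/EI
  span EF: triangular load, peak 19: w₀L³/(45EI) = 22.27/EI
  relative rotation θ_0 = (131.2 + 60.36)/EI = 191.6/EI
A unit hogging moment at E produces rotation L₁/(3EI) + L₂/(3EI) = 2.583/EI.
Slope continuity at E: θ_0 = M_E·2.583/EI, so M_E = 191.6/2.583 = 74.16 kN·m (hogging).
Span DE, ΣM about D with M_E applied at E: R_E^{DE}·4 = 429.1 + 74.16, so R_E^{DE} = 125.8 kN and R_D = 192.4 − 125.8 = 66.59 kN.
Span EF, ΣM about F: R_E^{EF}·3.75 = 405.8 + 74.16, so R_E^{EF} = 128 kN and R_F = 129.6 − 128 = 1.625 kN.
R_E = 125.8 + 128 = 253.8 kN.

R_E = 253.8 kN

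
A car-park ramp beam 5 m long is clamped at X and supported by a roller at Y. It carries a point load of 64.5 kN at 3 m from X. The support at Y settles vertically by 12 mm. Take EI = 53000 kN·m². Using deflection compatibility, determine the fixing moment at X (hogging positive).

M_X = 130.5 kN·m

Remove the prop at Y; the released (primary) structure is a cantilever built in at X.
Free-end deflection of the primary structure under the applied loading (downward +):
  point load 64.5 at a = 3: Pa²(3L − a)/(6EI) = 1161/EI
Tip deflection under a unit load at Y: L³/(3EI) = 41.67/EI.
With EI = 53000 kN·m²: δ_0 = 0.021906 m and δ_{YY} = 0.000786 m/kN.
Compatibility — the beam at Y must follow the support down by 0.012 m: δ_0 − R_Y·δ_{YY} = 0.012, so R_Y = (0.021906 − 0.012)/0.000786 = 12.6 kN.
Moment equilibrium about X: M_X = Σ(load moments about X) − R_Y·L = 193.5 − 12.6×5 = 130.5 kN·m.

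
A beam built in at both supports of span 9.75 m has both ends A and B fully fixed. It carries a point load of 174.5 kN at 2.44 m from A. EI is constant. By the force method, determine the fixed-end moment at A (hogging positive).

M_A = 239.3 kN·m

Release both end moments; the primary structure is a simply-supported span AB with redundants M_A and M_B.
End rotations of the released simple span under the applied load (×1/EI):
  at A: point load 174.5 at a = 2.44: Pab(L + b)/(6LEI) = 907.7/EI
  at B: point load 174.5 at a = 2.44: Pab(L + a)/(6LEI) = 648.6/EI
  θ_A0 = 907.7/EI,  θ_B0 = 648.6/EI
Flexibility coefficients: a unit moment at one end gives L/(3EI) there and L/(6EI) at the far end, so f₁₁ = f₂₂ = 3.25/EI and f₁₂ = f₂₁ = 1.625/EI.
Compatibility — zero rotation at each built-in end:
  3.25 M_A + 1.625 M_B = 907.7
  1.625 M_A + 3.25 M_B = 648.6
Solving the pair gives M_A = 239.3 kN·m and M_B = 79.89 kN·m (hogging).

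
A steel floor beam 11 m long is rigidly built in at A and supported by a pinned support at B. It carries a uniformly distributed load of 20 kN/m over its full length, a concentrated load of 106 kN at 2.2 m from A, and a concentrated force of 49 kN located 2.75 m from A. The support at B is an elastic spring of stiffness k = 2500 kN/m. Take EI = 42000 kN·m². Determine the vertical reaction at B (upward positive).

Take the reaction at B as the redundant and release it; the primary structure is a cantilever fixed at A.
Deflection at B on the released cantilever, summing each load's contribution:
  UDL 20: wL⁴/(8EI) = 36602/EI
  point load 106 at a = 2.2: Pa²(3L − a)/(6EI) = 2634/EI
  point load 49 at a = 2.75: Pa²(3L − a)/(6EI) = 1868/EI
  δ_0 = 41104/EI
Flexibility coefficient — unit upward force at B: δ_{BB} = L³/(3EI) = 443.7/EI.
With EI = 42000 kN·m²: δ_0 = 0.97868 m and δ_{BB} = 0.010563 m/kN.
Compatibility — the spring shortens by R_B/k under the reaction it provides: δ_0 − R_B·δ_{BB} = R_B/k. With 1/k = 0.0004 m/kN, R_B = δ_0 / (δ_{BB} + 1/k) = 0.97868 / (0.010563 + 0.0004) = 89.27 kN.

R_B = 89.27 kN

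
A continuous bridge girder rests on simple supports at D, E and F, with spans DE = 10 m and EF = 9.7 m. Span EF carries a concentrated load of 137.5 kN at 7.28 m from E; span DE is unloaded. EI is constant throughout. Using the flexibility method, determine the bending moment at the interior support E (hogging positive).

M_E = 76.82 kN·m

Insert a hinge at E; M_E is the redundant, and each span becomes simply supported.
End slopes at the hinge E, treating each span as simply supported:
  span EF: point load 137.5 at a = 7.28: Pab(L + b)/(6LEI) = 504.5/EI
  relative rotation θ_0 = (0 + 504.5)/EI = 504.5/EI
A unit hogging moment at E produces rotation L₁/(3EI) + L₂/(3EI) = 6.567/EI.
Slope continuity at E: θ_0 = M_E·6.567/EI, so M_E = 504.5/6.567 = 76.82 kN·m (hogging).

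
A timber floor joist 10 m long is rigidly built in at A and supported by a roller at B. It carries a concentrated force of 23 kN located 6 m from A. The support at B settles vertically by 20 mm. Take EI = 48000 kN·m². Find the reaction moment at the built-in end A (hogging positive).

M_A = 67.44 kN·m

Release the roller at B. Primary structure: cantilever fixed at A.
Downward deflection at the released point B due to the loads:
  point load 23 at a = 6: Pa²(3L − a)/(6EI) = 3312/EI
Flexibility coefficient — unit upward force at B: δ_{BB} = L³/(3EI) = 333.3/EI.
With EI = 48000 kN·m²: δ_0 = 0.069 m and δ_{BB} = 0.006944 m/kN.
Compatibility — the beam at B must follow the support down by 0.02 m: δ_0 − R_B·δ_{BB} = 0.02, so R_B = (0.069 − 0.02)/0.006944 = 7.056 kN.
Moment equilibrium about A: M_A = Σ(load moments about A) − R_B·L = 138 − 7.056×10 = 67.44 kN·m.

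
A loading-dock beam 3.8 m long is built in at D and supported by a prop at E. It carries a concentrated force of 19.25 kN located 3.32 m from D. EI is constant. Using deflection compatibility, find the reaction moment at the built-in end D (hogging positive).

M_D = 4.546 kN·m

Release the roller at E. Primary structure: cantilever fixed at D.
Downward deflection at the released point E due to the loads:
  point load 19.25 at a = 3.32: Pa²(3L − a)/(6EI) = 285.7/EI
Flexibility coefficient — unit upward force at E: δ_{EE} = L³/(3EI) = 18.29/EI.
Compatibility at E: δ_0 − R_E·δ_{EE} = 0, so R_E = 285.7/18.29 = 15.62 kN.
Moment equilibrium about D: M_D = Σ(load moments about D) − R_E·L = 63.91 − 15.62×3.8 = 4.546 kN·m.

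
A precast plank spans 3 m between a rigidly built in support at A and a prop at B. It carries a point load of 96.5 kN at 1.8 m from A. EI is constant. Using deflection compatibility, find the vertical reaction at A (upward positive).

R_A = 54.81 kN

Release the roller at B. Primary structure: cantilever fixed at A.
Deflection at B on the released cantilever, summing each load's contribution:
  point load 96.5 at a = 1.8: Pa²(3L − a)/(6EI) = 375.2/EI
Flexibility coefficient — unit upward force at B: δ_{BB} = L³/(3EI) = 9/EI.
The prop prevents deflection at B: R_B = δ_0/δ_{BB} = 375.2/9 = 41.69 kN.
Vertical equilibrium: R_A = ΣP − R_B = 96.5 − 41.69 = 54.81 kN.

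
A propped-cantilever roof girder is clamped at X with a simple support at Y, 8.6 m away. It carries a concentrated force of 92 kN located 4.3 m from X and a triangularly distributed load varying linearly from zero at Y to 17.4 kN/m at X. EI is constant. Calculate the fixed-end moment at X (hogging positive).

M_X = 234.1 kN·m

Remove the prop at Y; the released (primary) structure is a cantilever built in at X.
Primary-structure tip deflection at Y by superposition:
  point load 92 at a = 4.3: Pa²(3L − a)/(6EI) = 6096/EI
  triangular load, peak 17.4 at the fixed end: w₀L⁴/(30EI) = 3173/EI
  δ_0 = 9268/EI
Tip deflection under a unit load at Y: L³/(3EI) = 212/EI.
Compatibility at Y: δ_0 − R_Y·δ_{YY} = 0, so R_Y = 9268/212 = 43.71 kN.
Moment equilibrium about X: M_X = Σ(load moments about X) − R_Y·L = 610.1 − 43.71×8.6 = 234.1 kN·m.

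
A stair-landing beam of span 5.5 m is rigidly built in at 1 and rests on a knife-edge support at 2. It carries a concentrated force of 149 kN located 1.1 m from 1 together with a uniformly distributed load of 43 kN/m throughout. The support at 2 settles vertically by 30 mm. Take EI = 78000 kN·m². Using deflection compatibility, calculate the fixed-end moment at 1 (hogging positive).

Take the reaction at 2 as the redundant and release it; the primary structure is a cantilever fixed at 1.
Primary-structure tip deflection at 2 by superposition:
  point load 149 at a = 1.1: Pa²(3L − a)/(6EI) = 462.7/EI
  UDL 43: wL⁴/(8EI) = 4918/EI
  δ_0 = 5381/EI
Tip deflection under a unit load at 2: L³/(3EI) = 55.46/EI.
With EI = 78000 kN·m²: δ_0 = 0.06899 m and δ_{22} = 0.000711 m/kN.
Compatibility — the beam at 2 must follow the support down by 0.03 m: δ_0 − R_2·δ_{22} = 0.03, so R_2 = (0.06899 − 0.03)/0.000711 = 54.84 kN.
Moment equilibrium about 1: M_1 = Σ(load moments about 1) − R_2·L = 814.3 − 54.84×5.5 = 512.7 kN·m.

M_1 = 512.7 kN·m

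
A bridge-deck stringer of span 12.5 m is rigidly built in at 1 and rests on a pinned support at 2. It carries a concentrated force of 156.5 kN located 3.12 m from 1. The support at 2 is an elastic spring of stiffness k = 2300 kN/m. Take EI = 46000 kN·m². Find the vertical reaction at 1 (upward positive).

R_1 = 143.5 kN

Release the roller at 2. Primary structure: cantilever fixed at 1.
Primary-structure tip deflection at 2 by superposition:
  point load 156.5 at a = 3.12: Pa²(3L − a)/(6EI) = 8729/EI
Tip deflection under a unit load at 2: L³/(3EI) = 651/EI.
With EI = 46000 kN·m²: δ_0 = 0.18977 m and δ_{22} = 0.014153 m/kN.
Compatibility — the spring shortens by R_2/k under the reaction it provides: δ_0 − R_2·δ_{22} = R_2/k. With 1/k = 0.000435 m/kN, R_2 = δ_0 / (δ_{22} + 1/k) = 0.18977 / (0.014153 + 0.000435) = 13.01 kN.
Vertical equilibrium: R_1 = ΣP − R_2 = 156.5 − 13.01 = 143.5 kN.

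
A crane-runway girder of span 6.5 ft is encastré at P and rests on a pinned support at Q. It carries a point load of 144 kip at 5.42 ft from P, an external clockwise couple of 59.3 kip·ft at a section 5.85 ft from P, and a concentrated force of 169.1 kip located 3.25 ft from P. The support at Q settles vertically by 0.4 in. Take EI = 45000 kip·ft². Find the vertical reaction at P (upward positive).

R_P = 154.7 kip

Release the roller at Q. Primary structure: cantilever fixed at P.
Free-end deflection of the primary structure under the applied loading (downward +):
  point load 144 at a = 5.42: Pa²(3L − a)/(6EI) = 9927/EI
  clockwise couple 59.3 at a = 5.85: M₀a(2L − a)/(2EI) = 1240/EI
  point load 169.1 at a = 3.25: Pa²(3L − a)/(6EI) = 4837/EI
  δ_0 = 16004/EI
Flexibility coefficient — unit upward force at Q: δ_{QQ} = L³/(3EI) = 91.54/EI.
With EI = 45000 kip·ft²: δ_0 = 0.35565 ft and δ_{QQ} = 0.002034 ft/kip.
Compatibility — the beam at Q must follow the support down by 0.03333 ft: δ_0 − R_Q·δ_{QQ} = 0.03333, so R_Q = (0.35565 − 0.03333)/0.002034 = 158.4 kip.
Vertical equilibrium: R_P = ΣP − R_Q = 313.1 − 158.4 = 154.7 kip.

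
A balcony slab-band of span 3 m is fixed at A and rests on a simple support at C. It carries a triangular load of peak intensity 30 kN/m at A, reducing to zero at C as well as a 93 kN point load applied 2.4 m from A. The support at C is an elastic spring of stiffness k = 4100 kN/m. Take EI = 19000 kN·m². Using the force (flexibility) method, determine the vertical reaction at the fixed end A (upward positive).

Choose R_C as the redundant. The primary structure is the cantilever fixed at A.
Downward deflection at the released point C due to the loads:
  triangular load, peak 30 at the fixed end: w₀L⁴/(30EI) = 81/EI
  point load 93 at a = 2.4: Pa²(3L − a)/(6EI) = 589.2/EI
  δ_0 = 670.2/EI
Flexibility coefficient — unit upward force at C: δ_{CC} = L³/(3EI) = 9/EI.
With EI = 19000 kN·m²: δ_0 = 0.035276 m and δ_{CC} = 0.000474 m/kN.
Compatibility — the spring shortens by R_C/k under the reaction it provides: δ_0 − R_C·δ_{CC} = R_C/k. With 1/k = 0.000244 m/kN, R_C = δ_0 / (δ_{CC} + 1/k) = 0.035276 / (0.000474 + 0.000244) = 49.16 kN.
Vertical equilibrium: R_A = ΣP − R_C = 138 − 49.16 = 88.84 kN.

R_A = 88.84 kN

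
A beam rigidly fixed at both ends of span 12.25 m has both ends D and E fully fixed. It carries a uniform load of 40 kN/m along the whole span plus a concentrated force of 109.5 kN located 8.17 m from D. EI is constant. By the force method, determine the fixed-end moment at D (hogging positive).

Take the two fixed-end moments M_D, M_E as redundants; the released structure is the simple span DE.
End rotations of the released simple span under the applied load (×1/EI):
  at D: UDL 40: wL³/(24EI) = 3064/EI
  at E: UDL 40: wL³/(24EI) = 3064/EI
  at D: point load 109.5 at a = 8.17: Pab(L + b)/(6LEI) = 811/EI
  at E: point load 109.5 at a = 8.17: Pab(L + a)/(6LEI) = 1014/EI
  θ_D0 = 3875/EI,  θ_E0 = 4078/EI
Flexibility coefficients: a unit moment at one end gives L/(3EI) there and L/(6EI) at the far end, so f₁₁ = f₂₂ = 4.083/EI and f₁₂ = f₂₁ = 2.042/EI.
Compatibility — zero rotation at each built-in end:
  4.083 M_D + 2.042 M_E = 3875
  2.042 M_D + 4.083 M_E = 4078
Solving the pair gives M_D = 599.4 kN·m and M_E = 698.9 kN·m (hogging).

M_D = 599.4 kN·m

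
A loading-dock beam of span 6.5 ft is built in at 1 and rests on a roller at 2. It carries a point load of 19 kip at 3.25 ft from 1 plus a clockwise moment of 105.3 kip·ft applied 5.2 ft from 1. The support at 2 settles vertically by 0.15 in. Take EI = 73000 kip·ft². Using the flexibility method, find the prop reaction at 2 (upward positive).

R_2 = 19.3 kip

Choose R_2 as the redundant. The primary structure is the cantilever fixed at 1.
Primary-structure tip deflection at 2 by superposition:
  point load 19 at a = 3.25: Pa²(3L − a)/(6EI) = 543.5/EI
  clockwise couple 105.3 at a = 5.2: M₀a(2L − a)/(2EI) = 2135/EI
  δ_0 = 2679/EI
Flexibility coefficient — unit upward force at 2: δ_{22} = L³/(3EI) = 91.54/EI.
With EI = 73000 kip·ft²: δ_0 = 0.036699 ft and δ_{22} = 0.001254 ft/kip.
Compatibility — the beam at 2 must follow the support down by 0.0125 ft: δ_0 − R_2·δ_{22} = 0.0125, so R_2 = (0.036699 − 0.0125)/0.001254 = 19.3 kip.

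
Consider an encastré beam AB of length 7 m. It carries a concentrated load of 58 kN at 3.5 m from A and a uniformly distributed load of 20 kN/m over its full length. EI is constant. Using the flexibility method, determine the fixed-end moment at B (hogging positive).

M_B = 132.4 kN·m

Release both end moments; the primary structure is a simply-supported span AB with redundants M_A and M_B.
End rotations of the released simple span under the applied load (×1/EI):
  at A: point load 58 at a = 3.5: Pab(L + b)/(6LEI) = 177.6/EI
  at B: point load 58 at a = 3.5: Pab(L + a)/(6LEI) = 177.6/EI
  at A: UDL 20: wL³/(24EI) = 285.8/EI
  at B: UDL 20: wL³/(24EI) = 285.8/EI
  θ_A0 = 463.5/EI,  θ_B0 = 463.5/EI
Flexibility coefficients: a unit moment at one end gives L/(3EI) there and L/(6EI) at the far end, so f₁₁ = f₂₂ = 2.333/EI and f₁₂ = f₂₁ = 1.167/EI.
Compatibility — zero rotation at each built-in end:
  2.333 M_A + 1.167 M_B = 463.5
  1.167 M_A + 2.333 M_B = 463.5
Solving the pair gives M_A = 132.4 kN·m and M_B = 132.4 kN·m (hogging).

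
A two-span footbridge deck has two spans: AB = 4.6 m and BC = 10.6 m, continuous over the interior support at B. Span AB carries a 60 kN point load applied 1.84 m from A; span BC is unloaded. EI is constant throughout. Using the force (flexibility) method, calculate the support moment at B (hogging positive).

M_B = 14.03 kN·m

Insert a hinge at B; M_B is the redundant, and each span becomes simply supported.
End slopes at the hinge B, treating each span as simply supported:
  span AB: point load 60 at a = 1.84: Pab(L + a)/(6LEI) = 71.1/EI
  relative rotation θ_0 = (71.1 + 0)/EI = 71.1/EI
A unit hogging moment at B produces rotation L₁/(3EI) + L₂/(3EI) = 5.067/EI.
Compatibility: M_B·(L₁+L₂)/(3EI) = θ_0, giving M_B = 14.03 kN·m (hogging).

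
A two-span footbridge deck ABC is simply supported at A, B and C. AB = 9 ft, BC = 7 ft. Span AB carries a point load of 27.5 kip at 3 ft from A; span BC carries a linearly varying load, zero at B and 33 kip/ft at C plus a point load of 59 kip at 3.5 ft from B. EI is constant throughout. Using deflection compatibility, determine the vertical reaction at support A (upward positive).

Release continuity at B by inserting a hinge; the redundant is the internal moment M_B. The primary structure is two simply-supported spans AB and BC.
Rotations at B on the released spans (each span's end-slope, ×1/EI):
  span AB: point load 27.5 at a = 3: Pab(L + a)/(6LEI) = 110/EI
  span BC: triangular load, peak 33: 7w₀L³/(360EI) = 220.1/EI
  span BC: point load 59 at a = 3.5: Pab(L + b)/(6LEI) = 180.7/EI
  relative rotation θ_0 = (110 + 400.8)/EI = 510.8/EI
A unit hogging moment at B produces rotation L₁/(3EI) + L₂/(3EI) = 5.333/EI.
Compatibility: M_B·(L₁+L₂)/(3EI) = θ_0, giving M_B = 95.77 kip·ft (hogging).
Span AB, ΣM about A with M_B applied at B: R_B^{AB}·9 = 82.5 + 95.77, so R_B^{AB} = 19.81 kip and R_A = 27.5 − 19.81 = 7.692 kip.

R_A = 7.692 kip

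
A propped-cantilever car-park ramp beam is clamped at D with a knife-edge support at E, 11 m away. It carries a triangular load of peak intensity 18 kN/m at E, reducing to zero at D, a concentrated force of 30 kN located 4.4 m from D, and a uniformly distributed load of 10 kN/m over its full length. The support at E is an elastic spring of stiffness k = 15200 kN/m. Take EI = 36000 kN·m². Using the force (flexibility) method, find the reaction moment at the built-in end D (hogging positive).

M_D = 347.6 kN·m

Release the roller at E. Primary structure: cantilever fixed at D.
Free-end deflection of the primary structure under the applied loading (downward +):
  triangular load, peak 18 at the free end: 11w₀L⁴/(120EI) = 24158/EI
  point load 30 at a = 4.4: Pa²(3L − a)/(6EI) = 2768/EI
  UDL 10: wL⁴/(8EI) = 18301/EI
  δ_0 = 45227/EI
Tip deflection under a unit load at E: L³/(3EI) = 443.7/EI.
With EI = 36000 kN·m²: δ_0 = 1.2563 m and δ_{EE} = 0.012324 m/kN.
Compatibility — the spring shortens by R_E/k under the reaction it provides: δ_0 − R_E·δ_{EE} = R_E/k. With 1/k = 0.000066 m/kN, R_E = δ_0 / (δ_{EE} + 1/k) = 1.2563 / (0.012324 + 0.000066) = 101.4 kN.
Moment equilibrium about D: M_D = Σ(load moments about D) − R_E·L = 1463 − 101.4×11 = 347.6 kN·m.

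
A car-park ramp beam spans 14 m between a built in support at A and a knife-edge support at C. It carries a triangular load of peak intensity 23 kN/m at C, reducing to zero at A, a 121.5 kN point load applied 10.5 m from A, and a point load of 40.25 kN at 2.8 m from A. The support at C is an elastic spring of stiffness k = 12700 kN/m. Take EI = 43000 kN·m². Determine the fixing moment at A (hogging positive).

Remove the prop at C; the released (primary) structure is a cantilever built in at A.
Free-end deflection of the primary structure under the applied loading (downward +):
  triangular load, peak 23 at the free end: 11w₀L⁴/(120EI) = 80994/EI
  point load 121.5 at a = 10.5: Pa²(3L − a)/(6EI) = 70326/EI
  point load 40.25 at a = 2.8: Pa²(3L − a)/(6EI) = 2062/EI
  δ_0 = 153381/EI
Tip deflection under a unit load at C: L³/(3EI) = 914.7/EI.
With EI = 43000 kN·m²: δ_0 = 3.567 m and δ_{CC} = 0.021271 m/kN.
Compatibility — the spring shortens by R_C/k under the reaction it provides: δ_0 − R_C·δ_{CC} = R_C/k. With 1/k = 0.000079 m/kN, R_C = δ_0 / (δ_{CC} + 1/k) = 3.567 / (0.021271 + 0.000079) = 167.1 kN.
Moment equilibrium about A: M_A = Σ(load moments about A) − R_C·L = 2891 − 167.1×14 = 552.1 kN·m.

M_A = 552.1 kN·m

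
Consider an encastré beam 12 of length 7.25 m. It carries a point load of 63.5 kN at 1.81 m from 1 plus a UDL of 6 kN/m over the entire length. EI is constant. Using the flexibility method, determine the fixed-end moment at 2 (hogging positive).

M_2 = 47.81 kN·m

Take the two fixed-end moments M_1, M_2 as redundants; the released structure is the simple span 12.
End rotations of the released simple span under the applied load (×1/EI):
  at 1: point load 63.5 at a = 1.81: Pab(L + b)/(6LEI) = 182.4/EI
  at 2: point load 63.5 at a = 1.81: Pab(L + a)/(6LEI) = 130.2/EI
  at 1: UDL 6: wL³/(24EI) = 95.27/EI
  at 2: UDL 6: wL³/(24EI) = 95.27/EI
  θ_10 = 277.7/EI,  θ_20 = 225.5/EI
Flexibility coefficients: a unit moment at one end gives L/(3EI) there and L/(6EI) at the far end, so f₁₁ = f₂₂ = 2.417/EI and f₁₂ = f₂₁ = 1.208/EI.
Compatibility — zero rotation at each built-in end:
  2.417 M_1 + 1.208 M_2 = 277.7
  1.208 M_1 + 2.417 M_2 = 225.5
Solving the pair gives M_1 = 90.99 kN·m and M_2 = 47.81 kN·m (hogging).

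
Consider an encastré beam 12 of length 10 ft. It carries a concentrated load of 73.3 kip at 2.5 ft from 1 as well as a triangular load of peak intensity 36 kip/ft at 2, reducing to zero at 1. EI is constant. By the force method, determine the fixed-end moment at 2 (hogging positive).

M_2 = 214.4 kip·ft

Release both end moments; the primary structure is a simply-supported span 12 with redundants M_1 and M_2.
On the primary (simply-supported) span, the end slopes from the loading are:
  at 1: point load 73.3 at a = 2.5: Pab(L + b)/(6LEI) = 400.9/EI
  at 2: point load 73.3 at a = 2.5: Pab(L + a)/(6LEI) = 286.3/EI
  at 1: triangular load, peak 36: 7w₀L³/(360EI) = 700/EI
  at 2: triangular load, peak 36: w₀L³/(45EI) = 800/EI
  θ_10 = 1101/EI,  θ_20 = 1086/EI
Flexibility coefficients: a unit moment at one end gives L/(3EI) there and L/(6EI) at the far end, so f₁₁ = f₂₂ = 3.333/EI and f₁₂ = f₂₁ = 1.667/EI.
Compatibility — zero rotation at each built-in end:
  3.333 M_1 + 1.667 M_2 = 1101
  1.667 M_1 + 3.333 M_2 = 1086
Solving the pair gives M_1 = 223.1 kip·ft and M_2 = 214.4 kip·ft (hogging).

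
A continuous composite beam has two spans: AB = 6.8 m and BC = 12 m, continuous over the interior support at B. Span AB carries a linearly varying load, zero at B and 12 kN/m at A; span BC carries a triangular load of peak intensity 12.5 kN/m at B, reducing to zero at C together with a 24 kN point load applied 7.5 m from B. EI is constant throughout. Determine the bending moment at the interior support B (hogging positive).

Take M_B as the redundant. Released structure: two simple spans AB and BC with a hinge at B.
Discontinuity in slope at B on the released structure — sum the simple-span end rotations:
  span AB: triangular load, peak 12: 7w₀L³/(360EI) = 73.37/EI
  span BC: triangular load, peak 12.5: w₀L³/(45EI) = 480/EI
  span BC: point load 24 at a = 7.5: Pab(L + b)/(6LEI) = 185.6/EI
  relative rotation θ_0 = (73.37 + 665.6)/EI = 739/EI
A unit hogging moment at B produces rotation L₁/(3EI) + L₂/(3EI) = 6.267/EI.
Slope continuity at B: θ_0 = M_B·6.267/EI, so M_B = 739/6.267 = 117.9 kN·m (hogging).

M_B = 117.9 kN·m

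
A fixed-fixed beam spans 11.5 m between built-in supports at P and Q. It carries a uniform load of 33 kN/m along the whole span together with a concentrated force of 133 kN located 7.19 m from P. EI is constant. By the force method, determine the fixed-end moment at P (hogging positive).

Take the two fixed-end moments M_P, M_Q as redundants; the released structure is the simple span PQ.
End rotations of the released simple span under the applied load (×1/EI):
  at P: UDL 33: wL³/(24EI) = 2091/EI
  at Q: UDL 33: wL³/(24EI) = 2091/EI
  at P: point load 133 at a = 7.19: Pab(L + b)/(6LEI) = 944.4/EI
  at Q: point load 133 at a = 7.19: Pab(L + a)/(6LEI) = 1116/EI
  θ_P0 = 3036/EI,  θ_Q0 = 3208/EI
Flexibility coefficients: a unit moment at one end gives L/(3EI) there and L/(6EI) at the far end, so f₁₁ = f₂₂ = 3.833/EI and f₁₂ = f₂₁ = 1.917/EI.
Compatibility — zero rotation at each built-in end:
  3.833 M_P + 1.917 M_Q = 3036
  1.917 M_P + 3.833 M_Q = 3208
Solving the pair gives M_P = 498 kN·m and M_Q = 587.8 kN·m (hogging).

M_P = 498 kN·m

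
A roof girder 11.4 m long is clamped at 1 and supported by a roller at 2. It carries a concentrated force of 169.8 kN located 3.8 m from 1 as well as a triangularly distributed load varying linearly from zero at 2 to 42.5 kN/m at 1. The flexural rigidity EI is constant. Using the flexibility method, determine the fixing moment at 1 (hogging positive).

Release the roller at 2. Primary structure: cantilever fixed at 1.
Deflection at 2 on the released cantilever, summing each load's contribution:
  point load 169.8 at a = 3.8: Pa²(3L − a)/(6EI) = 12423/EI
  triangular load, peak 42.5 at the fixed end: w₀L⁴/(30EI) = 23927/EI
  δ_0 = 36350/EI
Tip deflection under a unit load at 2: L³/(3EI) = 493.8/EI.
The prop prevents deflection at 2: R_2 = δ_0/δ_{22} = 36350/493.8 = 73.61 kN.
Moment equilibrium about 1: M_1 = Σ(load moments about 1) − R_2·L = 1566 − 73.61×11.4 = 726.7 kN·m.

M_1 = 726.7 kN·m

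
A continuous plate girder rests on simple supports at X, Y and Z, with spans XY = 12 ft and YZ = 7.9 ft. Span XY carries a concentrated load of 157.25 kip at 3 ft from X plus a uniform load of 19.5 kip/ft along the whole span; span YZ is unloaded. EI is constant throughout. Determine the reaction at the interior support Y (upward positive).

R_Y = 228.7 kip

Take M_Y as the redundant. Released structure: two simple spans XY and YZ with a hinge at Y.
End slopes at the hinge Y, treating each span as simply supported:
  span XY: point load 157.25 at a = 3: Pab(L + a)/(6LEI) = 884.5/EI
  span XY: UDL 19.5: wL³/(24EI) = 1404/EI
  relative rotation θ_0 = (2289 + 0)/EI = 2289/EI
A unit hogging moment at Y produces rotation L₁/(3EI) + L₂/(3EI) = 6.633/EI.
Compatibility: M_Y·(L₁+L₂)/(3EI) = θ_0, giving M_Y = 345 kip·ft (hogging).
Span XY, ΣM about X with M_Y applied at Y: R_Y^{XY}·12 = 1876 + 345, so R_Y^{XY} = 185.1 kip and R_X = 391.2 − 185.1 = 206.2 kip.
Span YZ, ΣM about Z: R_Y^{YZ}·7.9 = 0 + 345, so R_Y^{YZ} = 43.67 kip and R_Z = 0 − 43.67 = -43.67 kip.
R_Y = 185.1 + 43.67 = 228.7 kip.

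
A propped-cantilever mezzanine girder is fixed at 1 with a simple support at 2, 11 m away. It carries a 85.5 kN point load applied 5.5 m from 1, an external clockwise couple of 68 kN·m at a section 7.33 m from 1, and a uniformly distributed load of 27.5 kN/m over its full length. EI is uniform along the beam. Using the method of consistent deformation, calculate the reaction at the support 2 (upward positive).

R_2 = 148.4 kN

Release the roller at 2. Primary structure: cantilever fixed at 1.
Free-end deflection of the primary structure under the applied loading (downward +):
  point load 85.5 at a = 5.5: Pa²(3L − a)/(6EI) = 11854/EI
  clockwise couple 68 at a = 7.33: M₀a(2L − a)/(2EI) = 3656/EI
  UDL 27.5: wL⁴/(8EI) = 50328/EI
  δ_0 = 65839/EI
Tip deflection under a unit load at 2: L³/(3EI) = 443.7/EI.
The prop prevents deflection at 2: R_2 = δ_0/δ_{22} = 65839/443.7 = 148.4 kN.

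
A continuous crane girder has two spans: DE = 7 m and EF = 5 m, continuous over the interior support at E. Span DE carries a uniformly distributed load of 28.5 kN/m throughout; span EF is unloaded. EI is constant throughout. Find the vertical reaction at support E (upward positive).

Take M_E as the redundant. Released structure: two simple spans DE and EF with a hinge at E.
Discontinuity in slope at E on the released structure — sum the simple-span end rotations:
  span DE: UDL 28.5: wL³/(24EI) = 407.3/EI
  relative rotation θ_0 = (407.3 + 0)/EI = 407.3/EI
A unit hogging moment at E produces rotation L₁/(3EI) + L₂/(3EI) = 4/EI.
Slope continuity at E: θ_0 = M_E·4/EI, so M_E = 407.3/4 = 101.8 kN·m (hogging).
Span DE, ΣM about D with M_E applied at E: R_E^{DE}·7 = 698.2 + 101.8, so R_E^{DE} = 114.3 kN and R_D = 199.5 − 114.3 = 85.2 kN.
Span EF, ΣM about F: R_E^{EF}·5 = 0 + 101.8, so R_E^{EF} = 20.37 kN and R_F = 0 − 20.37 = -20.37 kN.
R_E = 114.3 + 20.37 = 134.7 kN.

R_E = 134.7 kN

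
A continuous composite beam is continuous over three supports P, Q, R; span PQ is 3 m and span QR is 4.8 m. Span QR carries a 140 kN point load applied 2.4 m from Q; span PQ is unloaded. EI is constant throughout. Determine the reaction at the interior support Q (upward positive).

R_Q = 112 kN

Take M_Q as the redundant. Released structure: two simple spans PQ and QR with a hinge at Q.
End slopes at the hinge Q, treating each span as simply supported:
  span QR: point load 140 at a = 2.4: Pab(L + b)/(6LEI) = 201.6/EI
  relative rotation θ_0 = (0 + 201.6)/EI = 201.6/EI
A unit hogging moment at Q produces rotation L₁/(3EI) + L₂/(3EI) = 2.6/EI.
Compatibility: M_Q·(L₁+L₂)/(3EI) = θ_0, giving M_Q = 77.54 kN·m (hogging).
Span PQ, ΣM about P with M_Q applied at Q: R_Q^{PQ}·3 = 0 + 77.54, so R_Q^{PQ} = 25.85 kN and R_P = 0 − 25.85 = -25.85 kN.
Span QR, ΣM about R: R_Q^{QR}·4.8 = 336 + 77.54, so R_Q^{QR} = 86.15 kN and R_R = 140 − 86.15 = 53.85 kN.
R_Q = 25.85 + 86.15 = 112 kN.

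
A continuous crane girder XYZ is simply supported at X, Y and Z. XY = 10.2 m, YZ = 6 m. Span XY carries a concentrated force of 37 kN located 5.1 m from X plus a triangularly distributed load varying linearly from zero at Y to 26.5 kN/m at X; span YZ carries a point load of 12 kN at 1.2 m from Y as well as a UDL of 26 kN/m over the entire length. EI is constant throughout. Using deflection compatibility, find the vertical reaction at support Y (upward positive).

R_Y = 202.2 kN

Release continuity at Y by inserting a hinge; the redundant is the internal moment M_Y. The primary structure is two simply-supported spans XY and YZ.
Rotations at Y on the released spans (each span's end-slope, ×1/EI):
  span XY: point load 37 at a = 5.1: Pab(L + a)/(6LEI) = 240.6/EI
  span XY: triangular load, peak 26.5: 7w₀L³/(360EI) = 546.8/EI
  span YZ: point load 12 at a = 1.2: Pab(L + b)/(6LEI) = 20.74/EI
  span YZ: UDL 26: wL³/(24EI) = 234/EI
  relative rotation θ_0 = (787.4 + 254.7)/EI = 1042/EI
A unit hogging moment at Y produces rotation L₁/(3EI) + L₂/(3EI) = 5.4/EI.
Compatibility: M_Y·(L₁+L₂)/(3EI) = θ_0, giving M_Y = 193 kN·m (hogging).
Span XY, ΣM about X with M_Y applied at Y: R_Y^{XY}·10.2 = 648.2 + 193, so R_Y^{XY} = 82.47 kN and R_X = 172.2 − 82.47 = 89.68 kN.
Span YZ, ΣM about Z: R_Y^{YZ}·6 = 525.6 + 193, so R_Y^{YZ} = 119.8 kN and R_Z = 168 − 119.8 = 48.24 kN.
R_Y = 82.47 + 119.8 = 202.2 kN.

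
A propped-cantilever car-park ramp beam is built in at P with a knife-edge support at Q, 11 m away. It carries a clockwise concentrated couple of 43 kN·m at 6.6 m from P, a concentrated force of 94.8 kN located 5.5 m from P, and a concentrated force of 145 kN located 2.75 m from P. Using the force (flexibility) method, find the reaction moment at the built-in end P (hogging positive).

M_P = 446 kN·m

Remove the prop at Q; the released (primary) structure is a cantilever built in at P.
Downward deflection at the released point Q due to the loads:
  clockwise couple 43 at a = 6.6: M₀a(2L − a)/(2EI) = 2185/EI
  point load 94.8 at a = 5.5: Pa²(3L − a)/(6EI) = 13144/EI
  point load 145 at a = 2.75: Pa²(3L − a)/(6EI) = 5529/EI
  δ_0 = 20857/EI
Flexibility coefficient — unit upward force at Q: δ_{QQ} = L³/(3EI) = 443.7/EI.
Compatibility at Q: δ_0 − R_Q·δ_{QQ} = 0, so R_Q = 20857/443.7 = 47.01 kN.
Moment equilibrium about P: M_P = Σ(load moments about P) − R_Q·L = 963.1 − 47.01×11 = 446 kN·m.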